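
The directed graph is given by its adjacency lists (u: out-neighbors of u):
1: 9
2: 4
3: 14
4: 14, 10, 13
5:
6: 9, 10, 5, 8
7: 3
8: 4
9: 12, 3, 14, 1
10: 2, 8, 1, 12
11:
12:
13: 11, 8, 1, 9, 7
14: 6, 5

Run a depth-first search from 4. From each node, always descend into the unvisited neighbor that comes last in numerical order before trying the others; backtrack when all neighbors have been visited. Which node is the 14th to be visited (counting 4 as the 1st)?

7

Visit 4
4 → 14
14 → 6
6 → 10
10 → 12
10 → 8
10 → 2
10 → 1
1 → 9
9 → 3
6 → 5
4 → 13
13 → 11
13 → 7

Visit order: 4, 14, 6, 10, 12, 8, 2, 1, 9, 3, 5, 13, 11, 7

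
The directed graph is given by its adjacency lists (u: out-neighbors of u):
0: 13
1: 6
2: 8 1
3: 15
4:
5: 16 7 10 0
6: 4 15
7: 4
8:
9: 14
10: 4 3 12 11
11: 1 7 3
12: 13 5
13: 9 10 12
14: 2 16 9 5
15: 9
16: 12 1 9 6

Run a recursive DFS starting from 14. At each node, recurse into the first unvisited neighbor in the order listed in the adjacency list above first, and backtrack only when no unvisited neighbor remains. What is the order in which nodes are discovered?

Visit 14
14 → 2
2 → 8
2 → 1
1 → 6
6 → 4
6 → 15
15 → 9
14 → 16
16 → 12
12 → 13
13 → 10
10 → 3
10 → 11
11 → 7
12 → 5
5 → 0

14 -> 2 -> 8 -> 1 -> 6 -> 4 -> 15 -> 9 -> 16 -> 12 -> 13 -> 10 -> 3 -> 11 -> 7 -> 5 -> 0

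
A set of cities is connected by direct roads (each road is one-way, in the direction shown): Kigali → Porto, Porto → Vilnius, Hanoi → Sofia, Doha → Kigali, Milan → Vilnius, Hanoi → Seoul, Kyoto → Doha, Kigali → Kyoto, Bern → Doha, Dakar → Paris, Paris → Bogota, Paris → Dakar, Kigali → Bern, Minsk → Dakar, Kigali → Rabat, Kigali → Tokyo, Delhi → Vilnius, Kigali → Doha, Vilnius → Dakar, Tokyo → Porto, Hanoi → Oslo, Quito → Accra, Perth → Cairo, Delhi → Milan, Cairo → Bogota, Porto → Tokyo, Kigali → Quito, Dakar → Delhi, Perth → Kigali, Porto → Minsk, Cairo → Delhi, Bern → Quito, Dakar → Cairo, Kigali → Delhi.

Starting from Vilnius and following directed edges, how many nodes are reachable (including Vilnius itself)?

BFS from Vilnius visits: Vilnius, Dakar, Cairo, Delhi, Paris, Bogota, Milan
Reachable nodes: 7 of 22 total.

7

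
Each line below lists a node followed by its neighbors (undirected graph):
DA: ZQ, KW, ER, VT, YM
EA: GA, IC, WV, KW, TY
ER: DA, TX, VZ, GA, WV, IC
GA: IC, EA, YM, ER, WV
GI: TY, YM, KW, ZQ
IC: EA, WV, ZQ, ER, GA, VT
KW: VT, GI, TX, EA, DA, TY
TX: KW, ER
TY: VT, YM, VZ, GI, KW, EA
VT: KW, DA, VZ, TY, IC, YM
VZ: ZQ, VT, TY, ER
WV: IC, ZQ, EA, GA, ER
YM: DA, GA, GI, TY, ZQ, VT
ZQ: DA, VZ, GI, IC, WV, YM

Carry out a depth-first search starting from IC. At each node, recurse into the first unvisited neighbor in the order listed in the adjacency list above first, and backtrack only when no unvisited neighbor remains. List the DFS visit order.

IC, EA, GA, YM, DA, ZQ, VZ, VT, KW, GI, TY, TX, ER, WV

Visit IC
IC → EA
EA → GA
GA → YM
YM → DA
DA → ZQ
ZQ → VZ
VZ → VT
VT → KW
KW → GI
GI → TY
KW → TX
TX → ER
ER → WV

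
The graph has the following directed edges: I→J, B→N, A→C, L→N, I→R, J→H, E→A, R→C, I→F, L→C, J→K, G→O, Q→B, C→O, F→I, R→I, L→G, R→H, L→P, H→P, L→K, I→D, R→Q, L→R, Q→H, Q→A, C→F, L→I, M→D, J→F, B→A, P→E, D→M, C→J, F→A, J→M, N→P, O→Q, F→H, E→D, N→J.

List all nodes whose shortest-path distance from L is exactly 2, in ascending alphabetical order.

D, E, F, H, J, O, Q

Level 0: L
Level 1: C, G, I, K, N, P, R
Level 2: D, E, F, H, J, O, Q
Level 3: A, B, M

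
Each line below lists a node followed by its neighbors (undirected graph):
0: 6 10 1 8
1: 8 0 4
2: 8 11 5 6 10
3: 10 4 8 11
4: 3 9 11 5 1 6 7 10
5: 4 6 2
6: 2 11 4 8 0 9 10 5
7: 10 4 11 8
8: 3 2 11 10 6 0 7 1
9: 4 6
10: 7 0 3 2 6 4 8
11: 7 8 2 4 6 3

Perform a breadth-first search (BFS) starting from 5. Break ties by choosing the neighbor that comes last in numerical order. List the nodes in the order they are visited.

5, 6, 4, 2, 11, 10, 9, 8, 0, 7, 3, 1

Visit 5; enqueue 6, 4, 2 → queue [6, 4, 2]
Visit 6; enqueue 11, 10, 9, 8, 0 → queue [4, 2, 11, 10, 9, 8, 0]
Visit 4; enqueue 7, 3, 1 → queue [2, 11, 10, 9, 8, 0, 7, 3, 1]
Visit 2 → queue [11, 10, 9, 8, 0, 7, 3, 1]
Visit 11 → queue [10, 9, 8, 0, 7, 3, 1]
Visit 10 → queue [9, 8, 0, 7, 3, 1]
Visit 9 → queue [8, 0, 7, 3, 1]
Visit 8 → queue [0, 7, 3, 1]
Visit 0 → queue [7, 3, 1]
Visit 7 → queue [3, 1]
Visit 3 → queue [1]
Visit 1 → queue []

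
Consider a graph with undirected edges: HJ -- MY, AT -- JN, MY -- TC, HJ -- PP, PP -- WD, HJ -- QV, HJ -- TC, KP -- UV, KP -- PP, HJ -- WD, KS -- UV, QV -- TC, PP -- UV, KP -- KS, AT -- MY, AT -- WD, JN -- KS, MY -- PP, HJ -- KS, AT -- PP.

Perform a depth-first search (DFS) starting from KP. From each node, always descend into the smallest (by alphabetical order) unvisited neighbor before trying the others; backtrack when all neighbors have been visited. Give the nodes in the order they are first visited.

Visit KP
KP → KS
KS → HJ
HJ → MY
MY → AT
AT → JN
AT → PP
PP → UV
PP → WD
MY → TC
TC → QV

KP -> KS -> HJ -> MY -> AT -> JN -> PP -> UV -> WD -> TC -> QV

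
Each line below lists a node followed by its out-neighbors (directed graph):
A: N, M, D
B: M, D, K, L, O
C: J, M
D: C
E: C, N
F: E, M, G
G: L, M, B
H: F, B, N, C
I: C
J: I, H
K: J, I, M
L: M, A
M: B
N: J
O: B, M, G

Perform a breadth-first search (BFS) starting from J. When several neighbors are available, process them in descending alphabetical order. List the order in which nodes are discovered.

Visit J; enqueue I, H → queue [I, H]
Visit I; enqueue C → queue [H, C]
Visit H; enqueue N, F, B → queue [C, N, F, B]
Visit C; enqueue M → queue [N, F, B, M]
Visit N → queue [F, B, M]
Visit F; enqueue G, E → queue [B, M, G, E]
Visit B; enqueue O, L, K, D → queue [M, G, E, O, L, K, D]
Visit M → queue [G, E, O, L, K, D]
Visit G → queue [E, O, L, K, D]
Visit E → queue [O, L, K, D]
Visit O → queue [L, K, D]
Visit L; enqueue A → queue [K, D, A]
Visit K → queue [D, A]
Visit D → queue [A]
Visit A → queue []

J, I, H, C, N, F, B, M, G, E, O, L, K, D, A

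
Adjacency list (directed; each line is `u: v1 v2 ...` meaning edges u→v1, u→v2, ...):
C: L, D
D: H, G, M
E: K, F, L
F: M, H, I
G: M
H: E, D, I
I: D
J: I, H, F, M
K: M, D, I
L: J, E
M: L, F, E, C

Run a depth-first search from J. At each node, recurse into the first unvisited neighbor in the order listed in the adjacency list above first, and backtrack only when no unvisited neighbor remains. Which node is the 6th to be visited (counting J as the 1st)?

Visit J
J → I
I → D
D → H
H → E
E → K
K → M
M → L
M → F
M → C
D → G

Visit order: J, I, D, H, E, K, M, L, F, C, G

K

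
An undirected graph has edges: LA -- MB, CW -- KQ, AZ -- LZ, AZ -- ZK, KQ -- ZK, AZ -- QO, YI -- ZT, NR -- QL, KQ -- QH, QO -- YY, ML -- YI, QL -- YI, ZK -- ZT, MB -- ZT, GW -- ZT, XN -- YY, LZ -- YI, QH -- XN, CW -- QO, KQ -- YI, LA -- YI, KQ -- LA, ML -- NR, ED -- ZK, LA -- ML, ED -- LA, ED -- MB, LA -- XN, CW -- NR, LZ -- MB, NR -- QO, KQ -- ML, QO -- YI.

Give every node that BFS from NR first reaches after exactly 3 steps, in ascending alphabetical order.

ED, LZ, MB, QH, XN, ZK, ZT

Level 0: NR
Level 1: CW, ML, QL, QO
Level 2: AZ, KQ, LA, YI, YY
Level 3: ED, LZ, MB, QH, XN, ZK, ZT
Level 4: GW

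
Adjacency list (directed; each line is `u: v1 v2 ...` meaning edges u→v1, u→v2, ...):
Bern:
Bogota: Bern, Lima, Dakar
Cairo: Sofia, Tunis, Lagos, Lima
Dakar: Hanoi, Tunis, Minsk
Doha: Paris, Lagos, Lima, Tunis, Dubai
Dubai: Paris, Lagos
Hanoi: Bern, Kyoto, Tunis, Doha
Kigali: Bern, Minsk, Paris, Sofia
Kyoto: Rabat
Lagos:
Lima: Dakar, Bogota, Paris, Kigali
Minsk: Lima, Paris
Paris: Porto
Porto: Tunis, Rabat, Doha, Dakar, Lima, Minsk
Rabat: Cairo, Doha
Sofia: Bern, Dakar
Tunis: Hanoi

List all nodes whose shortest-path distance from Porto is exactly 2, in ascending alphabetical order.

Bogota, Cairo, Dubai, Hanoi, Kigali, Lagos, Paris

Level 0: Porto
Level 1: Dakar, Doha, Lima, Minsk, Rabat, Tunis
Level 2: Bogota, Cairo, Dubai, Hanoi, Kigali, Lagos, Paris
Level 3: Bern, Kyoto, Sofia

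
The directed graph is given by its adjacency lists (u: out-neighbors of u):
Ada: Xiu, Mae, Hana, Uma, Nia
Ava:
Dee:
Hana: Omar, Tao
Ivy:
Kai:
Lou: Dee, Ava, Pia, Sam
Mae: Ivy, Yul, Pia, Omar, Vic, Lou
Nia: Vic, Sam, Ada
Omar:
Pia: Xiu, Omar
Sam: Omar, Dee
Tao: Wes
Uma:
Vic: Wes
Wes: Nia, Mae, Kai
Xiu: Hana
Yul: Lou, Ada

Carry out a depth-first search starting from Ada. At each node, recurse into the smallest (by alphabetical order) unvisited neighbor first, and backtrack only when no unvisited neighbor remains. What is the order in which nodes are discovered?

Visit Ada
Ada → Hana
Hana → Omar
Hana → Tao
Tao → Wes
Wes → Kai
Wes → Mae
Mae → Ivy
Mae → Lou
Lou → Ava
Lou → Dee
Lou → Pia
Pia → Xiu
Lou → Sam
Mae → Vic
Mae → Yul
Wes → Nia
Ada → Uma

Ada -> Hana -> Omar -> Tao -> Wes -> Kai -> Mae -> Ivy -> Lou -> Ava -> Dee -> Pia -> Xiu -> Sam -> Vic -> Yul -> Nia -> Uma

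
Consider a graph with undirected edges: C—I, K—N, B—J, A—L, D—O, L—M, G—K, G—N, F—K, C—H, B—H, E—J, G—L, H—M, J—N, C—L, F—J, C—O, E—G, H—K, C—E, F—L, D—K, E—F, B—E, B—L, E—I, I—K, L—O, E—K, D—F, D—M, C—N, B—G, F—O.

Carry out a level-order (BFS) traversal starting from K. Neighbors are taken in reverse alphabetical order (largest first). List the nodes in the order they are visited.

Visit K; enqueue N, I, H, G, F, E, D → queue [N, I, H, G, F, E, D]
Visit N; enqueue J, C → queue [I, H, G, F, E, D, J, C]
Visit I → queue [H, G, F, E, D, J, C]
Visit H; enqueue M, B → queue [G, F, E, D, J, C, M, B]
Visit G; enqueue L → queue [F, E, D, J, C, M, B, L]
Visit F; enqueue O → queue [E, D, J, C, M, B, L, O]
Visit E → queue [D, J, C, M, B, L, O]
Visit D → queue [J, C, M, B, L, O]
Visit J → queue [C, M, B, L, O]
Visit C → queue [M, B, L, O]
Visit M → queue [B, L, O]
Visit B → queue [L, O]
Visit L; enqueue A → queue [O, A]
Visit O → queue [A]
Visit A → queue []

K → N → I → H → G → F → E → D → J → C → M → B → L → O → A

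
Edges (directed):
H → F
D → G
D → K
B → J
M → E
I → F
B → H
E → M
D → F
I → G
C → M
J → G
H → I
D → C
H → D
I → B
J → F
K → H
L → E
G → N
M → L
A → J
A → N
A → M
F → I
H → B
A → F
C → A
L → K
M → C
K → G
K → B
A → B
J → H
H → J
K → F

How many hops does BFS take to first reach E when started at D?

3

Level 0: D
Level 1: C, F, G, K
Level 2: A, B, H, I, M, N
Level 3: E, J, L
E first appears at level 3.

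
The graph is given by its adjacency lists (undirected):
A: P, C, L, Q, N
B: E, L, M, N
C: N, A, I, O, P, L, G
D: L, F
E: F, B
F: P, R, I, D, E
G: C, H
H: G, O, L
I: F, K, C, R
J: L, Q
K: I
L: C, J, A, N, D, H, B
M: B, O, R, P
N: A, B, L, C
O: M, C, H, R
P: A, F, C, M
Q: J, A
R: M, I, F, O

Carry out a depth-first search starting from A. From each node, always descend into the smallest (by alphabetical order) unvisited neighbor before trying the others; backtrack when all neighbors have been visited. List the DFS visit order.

Visit A
A → C
C → G
G → H
H → L
L → B
B → E
E → F
F → D
F → I
I → K
I → R
R → M
M → O
M → P
B → N
L → J
J → Q

A -> C -> G -> H -> L -> B -> E -> F -> D -> I -> K -> R -> M -> O -> P -> N -> J -> Q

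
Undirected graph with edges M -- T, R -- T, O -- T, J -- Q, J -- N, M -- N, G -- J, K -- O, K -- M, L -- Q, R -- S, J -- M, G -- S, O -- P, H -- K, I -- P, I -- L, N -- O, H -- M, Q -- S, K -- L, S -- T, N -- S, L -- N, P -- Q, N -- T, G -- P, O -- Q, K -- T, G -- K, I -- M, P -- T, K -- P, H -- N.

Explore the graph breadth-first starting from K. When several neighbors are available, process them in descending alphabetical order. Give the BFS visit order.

K, T, P, O, M, L, H, G, S, R, N, Q, I, J

Visit K; enqueue T, P, O, M, L, H, G → queue [T, P, O, M, L, H, G]
Visit T; enqueue S, R, N → queue [P, O, M, L, H, G, S, R, N]
Visit P; enqueue Q, I → queue [O, M, L, H, G, S, R, N, Q, I]
Visit O → queue [M, L, H, G, S, R, N, Q, I]
Visit M; enqueue J → queue [L, H, G, S, R, N, Q, I, J]
Visit L → queue [H, G, S, R, N, Q, I, J]
Visit H → queue [G, S, R, N, Q, I, J]
Visit G → queue [S, R, N, Q, I, J]
Visit S → queue [R, N, Q, I, J]
Visit R → queue [N, Q, I, J]
Visit N → queue [Q, I, J]
Visit Q → queue [I, J]
Visit I → queue [J]
Visit J → queue []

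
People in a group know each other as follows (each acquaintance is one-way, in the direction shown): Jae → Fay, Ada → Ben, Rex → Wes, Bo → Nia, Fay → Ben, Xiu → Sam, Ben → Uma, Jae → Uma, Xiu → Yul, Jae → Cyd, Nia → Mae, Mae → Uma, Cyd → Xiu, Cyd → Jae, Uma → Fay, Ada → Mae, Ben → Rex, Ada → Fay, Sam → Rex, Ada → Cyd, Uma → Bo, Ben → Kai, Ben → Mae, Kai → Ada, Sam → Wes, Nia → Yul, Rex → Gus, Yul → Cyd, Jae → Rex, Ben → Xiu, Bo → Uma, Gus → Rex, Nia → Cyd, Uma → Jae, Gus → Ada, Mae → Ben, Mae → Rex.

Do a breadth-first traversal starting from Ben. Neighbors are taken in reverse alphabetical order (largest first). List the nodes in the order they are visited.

Visit Ben; enqueue Xiu, Uma, Rex, Mae, Kai → queue [Xiu, Uma, Rex, Mae, Kai]
Visit Xiu; enqueue Yul, Sam → queue [Uma, Rex, Mae, Kai, Yul, Sam]
Visit Uma; enqueue Jae, Fay, Bo → queue [Rex, Mae, Kai, Yul, Sam, Jae, Fay, Bo]
Visit Rex; enqueue Wes, Gus → queue [Mae, Kai, Yul, Sam, Jae, Fay, Bo, Wes, Gus]
Visit Mae → queue [Kai, Yul, Sam, Jae, Fay, Bo, Wes, Gus]
Visit Kai; enqueue Ada → queue [Yul, Sam, Jae, Fay, Bo, Wes, Gus, Ada]
Visit Yul; enqueue Cyd → queue [Sam, Jae, Fay, Bo, Wes, Gus, Ada, Cyd]
Visit Sam → queue [Jae, Fay, Bo, Wes, Gus, Ada, Cyd]
Visit Jae → queue [Fay, Bo, Wes, Gus, Ada, Cyd]
Visit Fay → queue [Bo, Wes, Gus, Ada, Cyd]
Visit Bo; enqueue Nia → queue [Wes, Gus, Ada, Cyd, Nia]
Visit Wes → queue [Gus, Ada, Cyd, Nia]
Visit Gus → queue [Ada, Cyd, Nia]
Visit Ada → queue [Cyd, Nia]
Visit Cyd → queue [Nia]
Visit Nia → queue []

Ben -> Xiu -> Uma -> Rex -> Mae -> Kai -> Yul -> Sam -> Jae -> Fay -> Bo -> Wes -> Gus -> Ada -> Cyd -> Nia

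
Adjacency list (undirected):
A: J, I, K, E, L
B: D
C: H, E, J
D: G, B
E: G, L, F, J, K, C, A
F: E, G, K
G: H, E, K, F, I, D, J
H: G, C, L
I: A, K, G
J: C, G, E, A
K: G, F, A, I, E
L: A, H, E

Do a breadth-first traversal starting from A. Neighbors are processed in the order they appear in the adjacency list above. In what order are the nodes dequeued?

Visit A; enqueue J, I, K, E, L → queue [J, I, K, E, L]
Visit J; enqueue C, G → queue [I, K, E, L, C, G]
Visit I → queue [K, E, L, C, G]
Visit K; enqueue F → queue [E, L, C, G, F]
Visit E → queue [L, C, G, F]
Visit L; enqueue H → queue [C, G, F, H]
Visit C → queue [G, F, H]
Visit G; enqueue D → queue [F, H, D]
Visit F → queue [H, D]
Visit H → queue [D]
Visit D; enqueue B → queue [B]
Visit B → queue []

A, J, I, K, E, L, C, G, F, H, D, B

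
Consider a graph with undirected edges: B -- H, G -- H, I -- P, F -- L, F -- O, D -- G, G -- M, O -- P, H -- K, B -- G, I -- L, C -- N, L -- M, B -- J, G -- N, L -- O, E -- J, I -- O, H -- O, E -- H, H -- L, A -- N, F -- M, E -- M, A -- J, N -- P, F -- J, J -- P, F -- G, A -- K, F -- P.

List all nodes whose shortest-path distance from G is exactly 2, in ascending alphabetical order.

A, C, E, J, K, L, O, P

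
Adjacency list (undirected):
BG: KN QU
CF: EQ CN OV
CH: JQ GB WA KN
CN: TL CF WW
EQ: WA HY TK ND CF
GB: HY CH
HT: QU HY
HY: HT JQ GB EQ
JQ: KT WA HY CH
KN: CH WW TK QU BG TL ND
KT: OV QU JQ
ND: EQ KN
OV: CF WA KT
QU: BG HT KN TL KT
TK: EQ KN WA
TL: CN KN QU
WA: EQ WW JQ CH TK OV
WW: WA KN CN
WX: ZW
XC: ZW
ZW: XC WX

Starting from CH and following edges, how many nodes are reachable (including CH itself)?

BFS from CH visits: CH, JQ, GB, WA, KN, KT, HY, EQ, WW, TK, OV, QU, BG, TL, ND, HT, CF, CN
Reachable nodes: 18 of 21 total.

18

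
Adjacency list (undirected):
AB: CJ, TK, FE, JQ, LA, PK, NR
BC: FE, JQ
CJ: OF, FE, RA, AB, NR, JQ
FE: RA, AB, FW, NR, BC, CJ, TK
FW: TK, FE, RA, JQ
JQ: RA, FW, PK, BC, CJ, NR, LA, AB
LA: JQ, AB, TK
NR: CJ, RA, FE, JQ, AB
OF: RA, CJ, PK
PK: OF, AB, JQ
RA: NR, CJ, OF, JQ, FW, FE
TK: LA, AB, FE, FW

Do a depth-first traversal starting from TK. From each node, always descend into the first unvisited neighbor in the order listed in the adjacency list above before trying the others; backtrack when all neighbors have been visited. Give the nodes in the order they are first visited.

Visit TK
TK → LA
LA → JQ
JQ → RA
RA → NR
NR → CJ
CJ → OF
OF → PK
PK → AB
AB → FE
FE → FW
FE → BC

TK -> LA -> JQ -> RA -> NR -> CJ -> OF -> PK -> AB -> FE -> FW -> BC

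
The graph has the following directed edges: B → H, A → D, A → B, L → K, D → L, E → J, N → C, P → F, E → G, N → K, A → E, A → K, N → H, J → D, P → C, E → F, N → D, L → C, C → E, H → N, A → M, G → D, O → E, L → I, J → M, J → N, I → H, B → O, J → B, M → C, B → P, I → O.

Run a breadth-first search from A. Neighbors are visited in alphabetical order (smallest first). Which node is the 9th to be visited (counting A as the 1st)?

P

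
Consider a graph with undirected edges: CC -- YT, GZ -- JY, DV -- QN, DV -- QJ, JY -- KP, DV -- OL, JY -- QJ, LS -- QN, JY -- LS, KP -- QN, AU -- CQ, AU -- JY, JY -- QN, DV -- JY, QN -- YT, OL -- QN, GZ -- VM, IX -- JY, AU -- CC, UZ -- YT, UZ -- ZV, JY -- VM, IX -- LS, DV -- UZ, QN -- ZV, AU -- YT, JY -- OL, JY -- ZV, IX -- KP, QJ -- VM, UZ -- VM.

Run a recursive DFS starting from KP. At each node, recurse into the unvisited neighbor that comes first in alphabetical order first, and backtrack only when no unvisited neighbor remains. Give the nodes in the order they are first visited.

KP IX JY AU CC YT QN DV OL QJ VM GZ UZ ZV LS CQ

Visit KP
KP → IX
IX → JY
JY → AU
AU → CC
CC → YT
YT → QN
QN → DV
DV → OL
DV → QJ
QJ → VM
VM → GZ
VM → UZ
UZ → ZV
QN → LS
AU → CQ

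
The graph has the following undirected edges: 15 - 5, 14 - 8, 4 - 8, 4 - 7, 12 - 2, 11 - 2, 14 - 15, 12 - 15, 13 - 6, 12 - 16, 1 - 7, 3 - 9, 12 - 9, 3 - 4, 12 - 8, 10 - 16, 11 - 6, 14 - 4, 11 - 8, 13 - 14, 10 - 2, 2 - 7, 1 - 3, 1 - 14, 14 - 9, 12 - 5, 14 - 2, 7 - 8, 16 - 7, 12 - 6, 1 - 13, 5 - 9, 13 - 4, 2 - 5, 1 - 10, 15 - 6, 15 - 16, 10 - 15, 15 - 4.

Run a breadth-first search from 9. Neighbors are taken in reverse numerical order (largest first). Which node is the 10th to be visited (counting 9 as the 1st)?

2

Visit 9; enqueue 14, 12, 5, 3 → queue [14, 12, 5, 3]
Visit 14; enqueue 15, 13, 8, 4, 2, 1 → queue [12, 5, 3, 15, 13, 8, 4, 2, 1]
Visit 12; enqueue 16, 6 → queue [5, 3, 15, 13, 8, 4, 2, 1, 16, 6]
Visit 5 → queue [3, 15, 13, 8, 4, 2, 1, 16, 6]
Visit 3 → queue [15, 13, 8, 4, 2, 1, 16, 6]
Visit 15; enqueue 10 → queue [13, 8, 4, 2, 1, 16, 6, 10]
Visit 13 → queue [8, 4, 2, 1, 16, 6, 10]
Visit 8; enqueue 11, 7 → queue [4, 2, 1, 16, 6, 10, 11, 7]
Visit 4 → queue [2, 1, 16, 6, 10, 11, 7]
Visit 2 → queue [1, 16, 6, 10, 11, 7]
Visit 1 → queue [16, 6, 10, 11, 7]
Visit 16 → queue [6, 10, 11, 7]
Visit 6 → queue [10, 11, 7]
Visit 10 → queue [11, 7]
Visit 11 → queue [7]
Visit 7 → queue []

Visit order: 9, 14, 12, 5, 3, 15, 13, 8, 4, 2, 1, 16, 6, 10, 11, 7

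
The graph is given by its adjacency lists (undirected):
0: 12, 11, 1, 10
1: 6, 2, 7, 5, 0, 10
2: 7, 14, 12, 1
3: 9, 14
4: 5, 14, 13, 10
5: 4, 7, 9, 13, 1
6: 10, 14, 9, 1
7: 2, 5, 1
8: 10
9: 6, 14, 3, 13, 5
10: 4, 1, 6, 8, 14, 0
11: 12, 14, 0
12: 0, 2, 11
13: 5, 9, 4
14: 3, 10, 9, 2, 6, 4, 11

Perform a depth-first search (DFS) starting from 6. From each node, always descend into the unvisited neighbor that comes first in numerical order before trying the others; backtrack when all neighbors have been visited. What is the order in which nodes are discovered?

6 1 0 10 4 5 7 2 12 11 14 3 9 13 8

Visit 6
6 → 1
1 → 0
0 → 10
10 → 4
4 → 5
5 → 7
7 → 2
2 → 12
12 → 11
11 → 14
14 → 3
3 → 9
9 → 13
10 → 8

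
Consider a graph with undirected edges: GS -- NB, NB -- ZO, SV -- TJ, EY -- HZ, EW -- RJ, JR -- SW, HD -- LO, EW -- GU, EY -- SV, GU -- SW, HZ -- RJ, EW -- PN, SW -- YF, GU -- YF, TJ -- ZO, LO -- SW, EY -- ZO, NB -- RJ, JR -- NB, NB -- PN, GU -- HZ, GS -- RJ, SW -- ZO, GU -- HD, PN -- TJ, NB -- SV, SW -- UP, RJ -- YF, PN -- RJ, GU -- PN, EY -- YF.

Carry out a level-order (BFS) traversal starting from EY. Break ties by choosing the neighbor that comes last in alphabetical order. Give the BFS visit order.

Visit EY; enqueue ZO, YF, SV, HZ → queue [ZO, YF, SV, HZ]
Visit ZO; enqueue TJ, SW, NB → queue [YF, SV, HZ, TJ, SW, NB]
Visit YF; enqueue RJ, GU → queue [SV, HZ, TJ, SW, NB, RJ, GU]
Visit SV → queue [HZ, TJ, SW, NB, RJ, GU]
Visit HZ → queue [TJ, SW, NB, RJ, GU]
Visit TJ; enqueue PN → queue [SW, NB, RJ, GU, PN]
Visit SW; enqueue UP, LO, JR → queue [NB, RJ, GU, PN, UP, LO, JR]
Visit NB; enqueue GS → queue [RJ, GU, PN, UP, LO, JR, GS]
Visit RJ; enqueue EW → queue [GU, PN, UP, LO, JR, GS, EW]
Visit GU; enqueue HD → queue [PN, UP, LO, JR, GS, EW, HD]
Visit PN → queue [UP, LO, JR, GS, EW, HD]
Visit UP → queue [LO, JR, GS, EW, HD]
Visit LO → queue [JR, GS, EW, HD]
Visit JR → queue [GS, EW, HD]
Visit GS → queue [EW, HD]
Visit EW → queue [HD]
Visit HD → queue []

EY, ZO, YF, SV, HZ, TJ, SW, NB, RJ, GU, PN, UP, LO, JR, GS, EW, HD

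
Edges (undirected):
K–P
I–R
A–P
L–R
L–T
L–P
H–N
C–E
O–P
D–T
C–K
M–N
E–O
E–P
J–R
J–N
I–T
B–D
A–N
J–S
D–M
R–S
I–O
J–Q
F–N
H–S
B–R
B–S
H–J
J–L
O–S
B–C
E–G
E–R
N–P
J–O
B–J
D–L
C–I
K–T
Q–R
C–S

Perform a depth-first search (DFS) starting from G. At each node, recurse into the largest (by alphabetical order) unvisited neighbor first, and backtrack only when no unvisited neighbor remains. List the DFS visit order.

G, E, R, S, O, P, N, M, D, T, L, J, Q, H, B, C, K, I, F, A

Visit G
G → E
E → R
R → S
S → O
O → P
P → N
N → M
M → D
D → T
T → L
L → J
J → Q
J → H
J → B
B → C
C → K
C → I
N → F
N → A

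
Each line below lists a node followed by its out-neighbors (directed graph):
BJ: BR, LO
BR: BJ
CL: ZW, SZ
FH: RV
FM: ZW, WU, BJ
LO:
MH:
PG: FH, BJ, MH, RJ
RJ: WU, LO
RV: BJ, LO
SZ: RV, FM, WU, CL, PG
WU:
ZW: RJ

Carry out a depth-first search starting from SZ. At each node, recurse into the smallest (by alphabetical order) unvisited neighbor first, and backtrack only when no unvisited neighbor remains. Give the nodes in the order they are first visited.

Visit SZ
SZ → CL
CL → ZW
ZW → RJ
RJ → LO
RJ → WU
SZ → FM
FM → BJ
BJ → BR
SZ → PG
PG → FH
FH → RV
PG → MH

SZ -> CL -> ZW -> RJ -> LO -> WU -> FM -> BJ -> BR -> PG -> FH -> RV -> MH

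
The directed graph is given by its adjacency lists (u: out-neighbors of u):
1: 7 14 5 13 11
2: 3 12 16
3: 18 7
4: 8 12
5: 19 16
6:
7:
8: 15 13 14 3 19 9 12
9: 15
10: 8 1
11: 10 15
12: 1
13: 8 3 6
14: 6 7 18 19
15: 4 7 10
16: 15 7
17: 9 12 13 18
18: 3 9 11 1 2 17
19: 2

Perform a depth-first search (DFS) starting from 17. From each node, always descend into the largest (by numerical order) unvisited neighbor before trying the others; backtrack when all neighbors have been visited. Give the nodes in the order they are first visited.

17, 18, 11, 15, 10, 8, 19, 2, 16, 7, 12, 1, 14, 6, 13, 3, 5, 9, 4

Visit 17
17 → 18
18 → 11
11 → 15
15 → 10
10 → 8
8 → 19
19 → 2
2 → 16
16 → 7
2 → 12
12 → 1
1 → 14
14 → 6
1 → 13
13 → 3
1 → 5
8 → 9
15 → 4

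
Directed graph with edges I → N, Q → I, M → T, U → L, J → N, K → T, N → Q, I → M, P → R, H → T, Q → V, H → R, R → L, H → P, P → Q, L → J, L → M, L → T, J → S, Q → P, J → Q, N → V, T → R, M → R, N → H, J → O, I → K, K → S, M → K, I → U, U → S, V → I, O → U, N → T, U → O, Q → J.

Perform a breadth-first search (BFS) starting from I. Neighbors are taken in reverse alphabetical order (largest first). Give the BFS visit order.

I -> U -> N -> M -> K -> S -> O -> L -> V -> T -> Q -> H -> R -> J -> P

Visit I; enqueue U, N, M, K → queue [U, N, M, K]
Visit U; enqueue S, O, L → queue [N, M, K, S, O, L]
Visit N; enqueue V, T, Q, H → queue [M, K, S, O, L, V, T, Q, H]
Visit M; enqueue R → queue [K, S, O, L, V, T, Q, H, R]
Visit K → queue [S, O, L, V, T, Q, H, R]
Visit S → queue [O, L, V, T, Q, H, R]
Visit O → queue [L, V, T, Q, H, R]
Visit L; enqueue J → queue [V, T, Q, H, R, J]
Visit V → queue [T, Q, H, R, J]
Visit T → queue [Q, H, R, J]
Visit Q; enqueue P → queue [H, R, J, P]
Visit H → queue [R, J, P]
Visit R → queue [J, P]
Visit J → queue [P]
Visit P → queue []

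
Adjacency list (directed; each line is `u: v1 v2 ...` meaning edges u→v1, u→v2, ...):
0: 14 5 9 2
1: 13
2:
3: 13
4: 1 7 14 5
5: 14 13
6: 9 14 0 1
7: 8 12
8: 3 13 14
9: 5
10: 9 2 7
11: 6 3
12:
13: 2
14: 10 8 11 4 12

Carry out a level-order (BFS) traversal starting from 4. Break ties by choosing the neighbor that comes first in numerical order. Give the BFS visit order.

4 1 5 7 14 13 8 12 10 11 2 3 9 6 0

Visit 4; enqueue 1, 5, 7, 14 → queue [1, 5, 7, 14]
Visit 1; enqueue 13 → queue [5, 7, 14, 13]
Visit 5 → queue [7, 14, 13]
Visit 7; enqueue 8, 12 → queue [14, 13, 8, 12]
Visit 14; enqueue 10, 11 → queue [13, 8, 12, 10, 11]
Visit 13; enqueue 2 → queue [8, 12, 10, 11, 2]
Visit 8; enqueue 3 → queue [12, 10, 11, 2, 3]
Visit 12 → queue [10, 11, 2, 3]
Visit 10; enqueue 9 → queue [11, 2, 3, 9]
Visit 11; enqueue 6 → queue [2, 3, 9, 6]
Visit 2 → queue [3, 9, 6]
Visit 3 → queue [9, 6]
Visit 9 → queue [6]
Visit 6; enqueue 0 → queue [0]
Visit 0 → queue []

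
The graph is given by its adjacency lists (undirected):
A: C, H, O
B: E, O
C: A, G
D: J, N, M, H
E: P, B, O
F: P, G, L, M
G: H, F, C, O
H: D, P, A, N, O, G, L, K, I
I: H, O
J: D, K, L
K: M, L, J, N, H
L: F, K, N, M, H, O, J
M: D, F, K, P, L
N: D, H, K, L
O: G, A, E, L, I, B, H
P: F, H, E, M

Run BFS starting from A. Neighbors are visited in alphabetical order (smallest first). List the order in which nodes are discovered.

A, C, H, O, G, D, I, K, L, N, P, B, E, F, J, M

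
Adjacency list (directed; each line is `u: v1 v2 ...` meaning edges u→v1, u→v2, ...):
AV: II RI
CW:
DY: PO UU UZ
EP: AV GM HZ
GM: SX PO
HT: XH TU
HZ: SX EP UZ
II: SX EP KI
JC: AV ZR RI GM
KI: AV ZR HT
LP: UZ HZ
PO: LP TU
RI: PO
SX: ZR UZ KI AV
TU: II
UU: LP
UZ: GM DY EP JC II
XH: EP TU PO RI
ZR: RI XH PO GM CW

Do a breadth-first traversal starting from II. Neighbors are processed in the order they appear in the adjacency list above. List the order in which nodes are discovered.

II, SX, EP, KI, ZR, UZ, AV, GM, HZ, HT, RI, XH, PO, CW, DY, JC, TU, LP, UU

Visit II; enqueue SX, EP, KI → queue [SX, EP, KI]
Visit SX; enqueue ZR, UZ, AV → queue [EP, KI, ZR, UZ, AV]
Visit EP; enqueue GM, HZ → queue [KI, ZR, UZ, AV, GM, HZ]
Visit KI; enqueue HT → queue [ZR, UZ, AV, GM, HZ, HT]
Visit ZR; enqueue RI, XH, PO, CW → queue [UZ, AV, GM, HZ, HT, RI, XH, PO, CW]
Visit UZ; enqueue DY, JC → queue [AV, GM, HZ, HT, RI, XH, PO, CW, DY, JC]
Visit AV → queue [GM, HZ, HT, RI, XH, PO, CW, DY, JC]
Visit GM → queue [HZ, HT, RI, XH, PO, CW, DY, JC]
Visit HZ → queue [HT, RI, XH, PO, CW, DY, JC]
Visit HT; enqueue TU → queue [RI, XH, PO, CW, DY, JC, TU]
Visit RI → queue [XH, PO, CW, DY, JC, TU]
Visit XH → queue [PO, CW, DY, JC, TU]
Visit PO; enqueue LP → queue [CW, DY, JC, TU, LP]
Visit CW → queue [DY, JC, TU, LP]
Visit DY; enqueue UU → queue [JC, TU, LP, UU]
Visit JC → queue [TU, LP, UU]
Visit TU → queue [LP, UU]
Visit LP → queue [UU]
Visit UU → queue []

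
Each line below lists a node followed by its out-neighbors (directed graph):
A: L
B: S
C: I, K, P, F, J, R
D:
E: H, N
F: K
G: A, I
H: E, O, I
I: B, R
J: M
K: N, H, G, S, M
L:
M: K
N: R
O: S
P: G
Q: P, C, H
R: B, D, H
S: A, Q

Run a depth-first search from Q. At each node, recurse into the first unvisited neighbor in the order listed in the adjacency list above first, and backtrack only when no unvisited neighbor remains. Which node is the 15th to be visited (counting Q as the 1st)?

C

Visit Q
Q → P
P → G
G → A
A → L
G → I
I → B
B → S
I → R
R → D
R → H
H → E
E → N
H → O
Q → C
C → K
K → M
C → F
C → J

Visit order: Q, P, G, A, L, I, B, S, R, D, H, E, N, O, C, K, M, F, J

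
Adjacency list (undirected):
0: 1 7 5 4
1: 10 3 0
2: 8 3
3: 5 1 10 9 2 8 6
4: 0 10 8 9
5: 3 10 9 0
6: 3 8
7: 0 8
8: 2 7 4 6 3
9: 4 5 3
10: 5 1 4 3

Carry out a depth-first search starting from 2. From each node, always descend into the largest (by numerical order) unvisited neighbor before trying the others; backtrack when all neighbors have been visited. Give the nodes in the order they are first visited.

2, 8, 7, 0, 5, 10, 4, 9, 3, 6, 1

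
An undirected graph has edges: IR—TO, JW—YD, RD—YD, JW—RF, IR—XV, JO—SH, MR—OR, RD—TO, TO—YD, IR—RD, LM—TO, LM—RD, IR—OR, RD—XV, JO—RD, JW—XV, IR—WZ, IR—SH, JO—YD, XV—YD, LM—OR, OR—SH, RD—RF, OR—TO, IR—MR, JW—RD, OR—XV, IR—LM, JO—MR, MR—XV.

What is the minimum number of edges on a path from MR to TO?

2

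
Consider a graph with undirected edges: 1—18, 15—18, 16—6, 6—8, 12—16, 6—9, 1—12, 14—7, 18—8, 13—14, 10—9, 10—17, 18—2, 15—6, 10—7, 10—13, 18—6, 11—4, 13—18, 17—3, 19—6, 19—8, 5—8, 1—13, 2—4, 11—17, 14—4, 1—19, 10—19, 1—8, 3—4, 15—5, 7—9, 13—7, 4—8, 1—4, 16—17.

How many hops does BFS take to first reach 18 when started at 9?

Level 0: 9
Level 1: 6, 7, 10
Level 2: 8, 13, 14, 15, 16, 17, 18, 19
Level 3: 1, 2, 3, 4, 5, 11, 12
18 first appears at level 2.

2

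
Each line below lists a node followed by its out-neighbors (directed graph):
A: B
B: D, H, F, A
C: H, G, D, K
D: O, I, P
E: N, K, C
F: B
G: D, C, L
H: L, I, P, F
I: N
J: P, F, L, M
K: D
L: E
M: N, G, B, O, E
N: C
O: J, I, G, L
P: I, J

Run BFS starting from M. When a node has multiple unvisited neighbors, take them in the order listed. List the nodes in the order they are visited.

M -> N -> G -> B -> O -> E -> C -> D -> L -> H -> F -> A -> J -> I -> K -> P

Visit M; enqueue N, G, B, O, E → queue [N, G, B, O, E]
Visit N; enqueue C → queue [G, B, O, E, C]
Visit G; enqueue D, L → queue [B, O, E, C, D, L]
Visit B; enqueue H, F, A → queue [O, E, C, D, L, H, F, A]
Visit O; enqueue J, I → queue [E, C, D, L, H, F, A, J, I]
Visit E; enqueue K → queue [C, D, L, H, F, A, J, I, K]
Visit C → queue [D, L, H, F, A, J, I, K]
Visit D; enqueue P → queue [L, H, F, A, J, I, K, P]
Visit L → queue [H, F, A, J, I, K, P]
Visit H → queue [F, A, J, I, K, P]
Visit F → queue [A, J, I, K, P]
Visit A → queue [J, I, K, P]
Visit J → queue [I, K, P]
Visit I → queue [K, P]
Visit K → queue [P]
Visit P → queue []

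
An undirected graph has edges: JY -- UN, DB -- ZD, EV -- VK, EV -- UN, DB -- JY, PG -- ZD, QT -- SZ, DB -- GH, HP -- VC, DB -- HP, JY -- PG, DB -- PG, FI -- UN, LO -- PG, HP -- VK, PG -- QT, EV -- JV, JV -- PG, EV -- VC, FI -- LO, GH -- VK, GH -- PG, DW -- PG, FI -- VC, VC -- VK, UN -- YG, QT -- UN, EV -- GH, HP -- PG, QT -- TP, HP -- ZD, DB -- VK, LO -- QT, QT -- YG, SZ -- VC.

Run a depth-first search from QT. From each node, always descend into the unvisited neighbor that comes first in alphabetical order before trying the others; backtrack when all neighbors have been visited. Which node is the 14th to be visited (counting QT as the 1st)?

Visit QT
QT → LO
LO → FI
FI → UN
UN → EV
EV → GH
GH → DB
DB → HP
HP → PG
PG → DW
PG → JV
PG → JY
PG → ZD
HP → VC
VC → SZ
VC → VK
UN → YG
QT → TP

Visit order: QT, LO, FI, UN, EV, GH, DB, HP, PG, DW, JV, JY, ZD, VC, SZ, VK, YG, TP

VC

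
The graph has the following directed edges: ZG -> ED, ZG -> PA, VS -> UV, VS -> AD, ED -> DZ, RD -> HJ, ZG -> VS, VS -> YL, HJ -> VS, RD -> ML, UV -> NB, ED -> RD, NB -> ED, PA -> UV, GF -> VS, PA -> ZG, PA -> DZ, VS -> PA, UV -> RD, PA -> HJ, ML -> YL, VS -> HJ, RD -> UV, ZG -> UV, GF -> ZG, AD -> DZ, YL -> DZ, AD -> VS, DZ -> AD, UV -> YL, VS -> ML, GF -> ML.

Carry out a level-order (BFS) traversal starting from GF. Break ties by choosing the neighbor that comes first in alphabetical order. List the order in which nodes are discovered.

Visit GF; enqueue ML, VS, ZG → queue [ML, VS, ZG]
Visit ML; enqueue YL → queue [VS, ZG, YL]
Visit VS; enqueue AD, HJ, PA, UV → queue [ZG, YL, AD, HJ, PA, UV]
Visit ZG; enqueue ED → queue [YL, AD, HJ, PA, UV, ED]
Visit YL; enqueue DZ → queue [AD, HJ, PA, UV, ED, DZ]
Visit AD → queue [HJ, PA, UV, ED, DZ]
Visit HJ → queue [PA, UV, ED, DZ]
Visit PA → queue [UV, ED, DZ]
Visit UV; enqueue NB, RD → queue [ED, DZ, NB, RD]
Visit ED → queue [DZ, NB, RD]
Visit DZ → queue [NB, RD]
Visit NB → queue [RD]
Visit RD → queue []

GF, ML, VS, ZG, YL, AD, HJ, PA, UV, ED, DZ, NB, RD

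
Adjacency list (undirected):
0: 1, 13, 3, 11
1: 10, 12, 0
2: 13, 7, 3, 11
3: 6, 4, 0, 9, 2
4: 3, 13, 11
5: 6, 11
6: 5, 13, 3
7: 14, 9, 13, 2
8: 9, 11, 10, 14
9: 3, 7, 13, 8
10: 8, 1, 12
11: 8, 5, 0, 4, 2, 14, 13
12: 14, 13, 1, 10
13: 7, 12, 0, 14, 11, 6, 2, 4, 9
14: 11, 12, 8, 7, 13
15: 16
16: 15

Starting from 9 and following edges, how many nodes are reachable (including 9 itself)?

BFS from 9 visits: 9, 3, 7, 8, 13, 0, 2, 4, 6, 14, 10, 11, 12, 1, 5
Reachable nodes: 15 of 17 total.

15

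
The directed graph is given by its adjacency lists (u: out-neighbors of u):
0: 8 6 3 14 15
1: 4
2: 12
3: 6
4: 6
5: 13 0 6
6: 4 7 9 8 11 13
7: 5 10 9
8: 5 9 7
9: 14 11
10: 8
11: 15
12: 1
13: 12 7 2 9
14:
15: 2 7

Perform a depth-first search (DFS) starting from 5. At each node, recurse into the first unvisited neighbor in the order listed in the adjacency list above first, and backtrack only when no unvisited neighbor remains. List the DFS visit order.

Visit 5
5 → 13
13 → 12
12 → 1
1 → 4
4 → 6
6 → 7
7 → 10
10 → 8
8 → 9
9 → 14
9 → 11
11 → 15
15 → 2
5 → 0
0 → 3

5 13 12 1 4 6 7 10 8 9 14 11 15 2 0 3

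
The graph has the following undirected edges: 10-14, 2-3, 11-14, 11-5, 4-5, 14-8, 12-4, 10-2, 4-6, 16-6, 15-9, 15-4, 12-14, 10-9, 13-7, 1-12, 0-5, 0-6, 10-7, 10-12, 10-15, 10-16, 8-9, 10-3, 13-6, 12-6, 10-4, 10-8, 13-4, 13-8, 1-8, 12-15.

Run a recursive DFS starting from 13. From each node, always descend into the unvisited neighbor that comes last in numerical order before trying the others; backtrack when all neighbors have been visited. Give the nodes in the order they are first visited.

Visit 13
13 → 8
8 → 14
14 → 12
12 → 15
15 → 10
10 → 16
16 → 6
6 → 4
4 → 5
5 → 11
5 → 0
10 → 9
10 → 7
10 → 3
3 → 2
12 → 1

13, 8, 14, 12, 15, 10, 16, 6, 4, 5, 11, 0, 9, 7, 3, 2, 1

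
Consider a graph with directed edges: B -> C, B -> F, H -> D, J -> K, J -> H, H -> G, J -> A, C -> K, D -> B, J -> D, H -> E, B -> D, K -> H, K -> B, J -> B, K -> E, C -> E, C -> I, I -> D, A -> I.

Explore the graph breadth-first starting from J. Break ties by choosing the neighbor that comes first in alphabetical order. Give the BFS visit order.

J, A, B, D, H, K, I, C, F, E, G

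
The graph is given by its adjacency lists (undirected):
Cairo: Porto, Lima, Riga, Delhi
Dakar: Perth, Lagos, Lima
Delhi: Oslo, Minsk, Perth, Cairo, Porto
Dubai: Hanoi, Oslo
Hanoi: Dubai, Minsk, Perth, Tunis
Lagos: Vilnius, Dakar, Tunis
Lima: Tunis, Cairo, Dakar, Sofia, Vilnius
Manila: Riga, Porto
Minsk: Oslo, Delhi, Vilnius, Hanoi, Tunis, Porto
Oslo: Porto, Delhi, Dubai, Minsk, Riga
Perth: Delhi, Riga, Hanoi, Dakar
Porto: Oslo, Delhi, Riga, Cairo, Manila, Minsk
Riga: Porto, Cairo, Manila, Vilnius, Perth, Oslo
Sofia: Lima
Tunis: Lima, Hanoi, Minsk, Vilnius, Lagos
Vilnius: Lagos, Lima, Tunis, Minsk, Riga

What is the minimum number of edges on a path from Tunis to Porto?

Level 0: Tunis
Level 1: Hanoi, Lagos, Lima, Minsk, Vilnius
Level 2: Cairo, Dakar, Delhi, Dubai, Oslo, Perth, Porto, Riga, Sofia
Level 3: Manila
Porto first appears at level 2.

2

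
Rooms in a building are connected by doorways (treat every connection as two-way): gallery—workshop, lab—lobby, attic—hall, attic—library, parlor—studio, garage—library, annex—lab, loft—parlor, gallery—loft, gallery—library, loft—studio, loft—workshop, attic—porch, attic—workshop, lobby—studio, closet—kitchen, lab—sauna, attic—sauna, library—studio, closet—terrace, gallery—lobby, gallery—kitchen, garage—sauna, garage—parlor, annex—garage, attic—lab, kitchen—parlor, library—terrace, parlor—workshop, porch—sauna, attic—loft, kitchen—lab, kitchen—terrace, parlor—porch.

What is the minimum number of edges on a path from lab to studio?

2

Level 0: lab
Level 1: annex, attic, kitchen, lobby, sauna
Level 2: closet, gallery, garage, hall, library, loft, parlor, porch, studio, terrace, workshop
studio first appears at level 2.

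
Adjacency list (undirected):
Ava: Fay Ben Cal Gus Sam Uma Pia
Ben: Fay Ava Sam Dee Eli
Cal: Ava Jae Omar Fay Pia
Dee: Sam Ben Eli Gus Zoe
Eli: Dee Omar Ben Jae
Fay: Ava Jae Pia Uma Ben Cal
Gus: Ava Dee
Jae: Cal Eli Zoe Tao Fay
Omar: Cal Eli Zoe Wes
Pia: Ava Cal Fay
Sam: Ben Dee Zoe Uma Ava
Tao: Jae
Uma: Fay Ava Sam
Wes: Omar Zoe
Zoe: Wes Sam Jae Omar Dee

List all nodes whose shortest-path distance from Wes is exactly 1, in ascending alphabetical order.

Level 0: Wes
Level 1: Omar, Zoe
Level 2: Cal, Dee, Eli, Jae, Sam
Level 3: Ava, Ben, Fay, Gus, Pia, Tao, Uma

Omar, Zoe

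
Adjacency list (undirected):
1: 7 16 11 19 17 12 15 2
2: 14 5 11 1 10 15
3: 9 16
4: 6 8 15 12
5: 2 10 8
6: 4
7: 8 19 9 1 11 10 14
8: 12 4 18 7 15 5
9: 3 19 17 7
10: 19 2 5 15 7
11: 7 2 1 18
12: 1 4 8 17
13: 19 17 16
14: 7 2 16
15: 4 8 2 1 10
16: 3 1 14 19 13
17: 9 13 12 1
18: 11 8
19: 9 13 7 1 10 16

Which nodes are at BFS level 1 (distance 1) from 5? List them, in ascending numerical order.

2, 8, 10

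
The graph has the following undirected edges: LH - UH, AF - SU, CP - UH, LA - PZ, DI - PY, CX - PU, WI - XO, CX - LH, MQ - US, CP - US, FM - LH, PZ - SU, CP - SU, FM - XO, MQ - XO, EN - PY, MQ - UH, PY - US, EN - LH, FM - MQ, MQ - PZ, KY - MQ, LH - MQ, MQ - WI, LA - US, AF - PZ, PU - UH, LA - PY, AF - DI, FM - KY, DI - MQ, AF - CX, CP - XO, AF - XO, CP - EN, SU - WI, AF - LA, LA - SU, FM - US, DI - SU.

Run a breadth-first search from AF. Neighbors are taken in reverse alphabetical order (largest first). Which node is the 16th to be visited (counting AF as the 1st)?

Visit AF; enqueue XO, SU, PZ, LA, DI, CX → queue [XO, SU, PZ, LA, DI, CX]
Visit XO; enqueue WI, MQ, FM, CP → queue [SU, PZ, LA, DI, CX, WI, MQ, FM, CP]
Visit SU → queue [PZ, LA, DI, CX, WI, MQ, FM, CP]
Visit PZ → queue [LA, DI, CX, WI, MQ, FM, CP]
Visit LA; enqueue US, PY → queue [DI, CX, WI, MQ, FM, CP, US, PY]
Visit DI → queue [CX, WI, MQ, FM, CP, US, PY]
Visit CX; enqueue PU, LH → queue [WI, MQ, FM, CP, US, PY, PU, LH]
Visit WI → queue [MQ, FM, CP, US, PY, PU, LH]
Visit MQ; enqueue UH, KY → queue [FM, CP, US, PY, PU, LH, UH, KY]
Visit FM → queue [CP, US, PY, PU, LH, UH, KY]
Visit CP; enqueue EN → queue [US, PY, PU, LH, UH, KY, EN]
Visit US → queue [PY, PU, LH, UH, KY, EN]
Visit PY → queue [PU, LH, UH, KY, EN]
Visit PU → queue [LH, UH, KY, EN]
Visit LH → queue [UH, KY, EN]
Visit UH → queue [KY, EN]
Visit KY → queue [EN]
Visit EN → queue []

Visit order: AF, XO, SU, PZ, LA, DI, CX, WI, MQ, FM, CP, US, PY, PU, LH, UH, KY, EN

UH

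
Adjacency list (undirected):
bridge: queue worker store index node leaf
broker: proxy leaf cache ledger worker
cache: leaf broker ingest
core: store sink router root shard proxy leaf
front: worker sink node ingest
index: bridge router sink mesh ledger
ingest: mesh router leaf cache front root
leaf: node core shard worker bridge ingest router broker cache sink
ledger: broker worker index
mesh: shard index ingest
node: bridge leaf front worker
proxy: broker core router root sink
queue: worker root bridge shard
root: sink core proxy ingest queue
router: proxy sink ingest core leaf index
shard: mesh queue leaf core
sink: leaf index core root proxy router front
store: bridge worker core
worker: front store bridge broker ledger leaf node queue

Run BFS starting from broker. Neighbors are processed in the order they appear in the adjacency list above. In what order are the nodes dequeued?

broker → proxy → leaf → cache → ledger → worker → core → router → root → sink → node → shard → bridge → ingest → index → front → store → queue → mesh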